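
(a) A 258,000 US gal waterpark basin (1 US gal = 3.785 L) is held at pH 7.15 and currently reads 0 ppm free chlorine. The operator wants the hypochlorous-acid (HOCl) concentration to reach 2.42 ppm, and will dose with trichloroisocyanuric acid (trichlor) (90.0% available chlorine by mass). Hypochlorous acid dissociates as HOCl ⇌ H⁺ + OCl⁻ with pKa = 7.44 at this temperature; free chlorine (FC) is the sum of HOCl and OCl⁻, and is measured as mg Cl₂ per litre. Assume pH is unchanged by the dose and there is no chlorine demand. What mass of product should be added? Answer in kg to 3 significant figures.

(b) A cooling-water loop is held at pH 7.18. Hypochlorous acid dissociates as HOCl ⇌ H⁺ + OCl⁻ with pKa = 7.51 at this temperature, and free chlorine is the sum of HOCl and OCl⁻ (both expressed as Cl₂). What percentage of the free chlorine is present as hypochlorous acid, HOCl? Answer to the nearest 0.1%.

(a) Volume: 258,000 US gal × 3.785 L/gal = 976,530 L.
(a) [OCl⁻]/[HOCl] = 10^(pH − pKa) = 10^(7.15 − 7.44) = 0.5129; fraction as HOCl = 1/(1 + 0.5129) = 0.661.
(a) Free chlorine required for 2.42 ppm HOCl: 2.42 / 0.661 = 3.661 ppm.
(a) FC to add: 3.661 − 0 = 3.661 mg/L as Cl₂.
(a) Cl₂ equivalent: 3.661 mg/L × 976,530 L = 3575 g.
(a) Product at 90.0% available Cl: 3575 / 0.9 = 3972 g.

(b) [OCl⁻]/[HOCl] = 10^(pH − pKa) = 10^(7.18 − 7.51) = 10^-0.33 = 0.4677.
(b) Fraction as HOCl = 1 / (1 + 0.4677) = 0.6813.

(a) 3.97 kg; (b) 68.1%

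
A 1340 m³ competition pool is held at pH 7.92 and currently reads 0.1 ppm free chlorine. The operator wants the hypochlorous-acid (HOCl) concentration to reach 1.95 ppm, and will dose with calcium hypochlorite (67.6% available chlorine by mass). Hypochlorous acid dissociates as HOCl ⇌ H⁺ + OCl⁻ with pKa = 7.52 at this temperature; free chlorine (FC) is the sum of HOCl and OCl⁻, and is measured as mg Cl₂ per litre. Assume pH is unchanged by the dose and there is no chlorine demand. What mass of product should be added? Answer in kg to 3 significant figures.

Volume: 1340 m³ = 1,340,000 L.
[OCl⁻]/[HOCl] = 10^(pH − pKa) = 10^(7.92 − 7.52) = 2.512; fraction as HOCl = 1/(1 + 2.512) = 0.2847.
Free chlorine required for 1.95 ppm HOCl: 1.95 / 0.2847 = 6.848 ppm.
FC to add: 6.848 − 0.1 = 6.748 mg/L as Cl₂.
Cl₂ equivalent: 6.748 mg/L × 1,340,000 L = 9043 g.
Product at 67.6% available Cl: 9043 / 0.676 = 13,380 g.

13.4 kg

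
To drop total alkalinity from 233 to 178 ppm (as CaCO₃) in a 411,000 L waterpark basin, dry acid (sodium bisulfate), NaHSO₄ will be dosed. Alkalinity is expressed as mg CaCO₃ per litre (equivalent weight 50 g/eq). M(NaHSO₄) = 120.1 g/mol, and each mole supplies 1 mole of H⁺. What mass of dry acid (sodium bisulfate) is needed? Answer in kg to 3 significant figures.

54.3 kg

Alkalinity to neutralize: (233 − 178) = 55 mg/L as CaCO₃ × 411,000 L = 22,600 g as CaCO₃.
Equivalents of H⁺ required: 22,600 ÷ 50 g/eq = 452.1 eq = 452.1 mol NaHSO₄.
Mass of NaHSO₄: 452.1 × 120.1 = 54,300 g.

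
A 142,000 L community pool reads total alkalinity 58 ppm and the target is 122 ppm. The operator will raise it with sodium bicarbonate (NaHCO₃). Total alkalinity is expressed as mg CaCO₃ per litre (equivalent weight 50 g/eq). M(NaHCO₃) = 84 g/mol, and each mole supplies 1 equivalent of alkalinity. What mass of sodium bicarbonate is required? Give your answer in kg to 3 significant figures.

Alkalinity to add: (122 − 58) = 64 mg/L as CaCO₃ × 142,000 L = 9088 g as CaCO₃.
Equivalents: 9088 g ÷ 50 g/eq = 181.8 eq.
NaHCO₃ supplies 1 eq per mole → 181.8 mol.
Mass: 181.8 mol × 84 g/mol = 15,270 g.

15.3 kg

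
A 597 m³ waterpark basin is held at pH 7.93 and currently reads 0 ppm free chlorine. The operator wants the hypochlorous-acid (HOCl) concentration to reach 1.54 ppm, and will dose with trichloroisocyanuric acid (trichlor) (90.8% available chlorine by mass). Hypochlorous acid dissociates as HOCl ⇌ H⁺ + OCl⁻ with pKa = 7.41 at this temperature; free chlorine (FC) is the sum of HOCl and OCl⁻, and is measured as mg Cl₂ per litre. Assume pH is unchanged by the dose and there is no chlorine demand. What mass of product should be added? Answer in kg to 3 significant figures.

4.37 kg

Volume: 597 m³ = 597,000 L.
[OCl⁻]/[HOCl] = 10^(pH − pKa) = 10^(7.93 − 7.41) = 3.311; fraction as HOCl = 1/(1 + 3.311) = 0.2319.
Free chlorine required for 1.54 ppm HOCl: 1.54 / 0.2319 = 6.639 ppm.
FC to add: 6.639 − 0 = 6.639 mg/L as Cl₂.
Cl₂ equivalent: 6.639 mg/L × 597,000 L = 3964 g.
Product at 90.8% available Cl: 3964 / 0.908 = 4365 g.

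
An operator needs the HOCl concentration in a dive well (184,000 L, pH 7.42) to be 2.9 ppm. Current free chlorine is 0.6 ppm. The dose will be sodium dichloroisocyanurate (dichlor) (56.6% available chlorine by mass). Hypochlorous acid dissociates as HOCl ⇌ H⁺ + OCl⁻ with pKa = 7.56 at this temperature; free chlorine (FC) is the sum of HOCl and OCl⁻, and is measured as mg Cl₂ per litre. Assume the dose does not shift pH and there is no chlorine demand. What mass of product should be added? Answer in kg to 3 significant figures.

1.43 kg

[OCl⁻]/[HOCl] = 10^(pH − pKa) = 10^(7.42 − 7.56) = 0.7244; fraction as HOCl = 1/(1 + 0.7244) = 0.5799.
Free chlorine required for 2.9 ppm HOCl: 2.9 / 0.5799 = 5.001 ppm.
FC to add: 5.001 − 0.6 = 4.401 mg/L as Cl₂.
Cl₂ equivalent: 4.401 mg/L × 184,000 L = 809.8 g.
Product at 56.6% available Cl: 809.8 / 0.566 = 1431 g.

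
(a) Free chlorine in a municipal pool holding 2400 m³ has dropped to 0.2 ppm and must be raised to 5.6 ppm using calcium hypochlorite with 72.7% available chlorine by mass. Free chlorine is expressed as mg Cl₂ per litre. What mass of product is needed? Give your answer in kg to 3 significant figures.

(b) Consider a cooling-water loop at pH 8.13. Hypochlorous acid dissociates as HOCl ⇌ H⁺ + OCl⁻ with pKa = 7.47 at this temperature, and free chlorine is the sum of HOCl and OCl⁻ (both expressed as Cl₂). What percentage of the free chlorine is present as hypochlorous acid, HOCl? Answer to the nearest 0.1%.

(a) 17.8 kg; (b) 18.0%

(a) Volume: 2400 m³ = 2,400,000 L.
(a) Chlorine deficit: 5.6 − 0.2 = 5.4 ppm = 5.4 mg/L as Cl₂.
(a) Cl₂ equivalent needed: 5.4 mg/L × 2,400,000 L = 12,960,000 mg = 12,960 g.
(a) Product at 72.7% available chlorine: 12,960 / 0.727 = 17,830 g.

(b) [OCl⁻]/[HOCl] = 10^(pH − pKa) = 10^(8.13 − 7.47) = 10^0.66 = 4.571.
(b) Fraction as HOCl = 1 / (1 + 4.571) = 0.1795.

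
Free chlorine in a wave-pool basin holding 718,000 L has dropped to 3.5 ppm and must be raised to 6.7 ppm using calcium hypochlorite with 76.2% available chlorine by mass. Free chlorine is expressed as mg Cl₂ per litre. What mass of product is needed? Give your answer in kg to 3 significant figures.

Chlorine deficit: 6.7 − 3.5 = 3.2 ppm = 3.2 mg/L as Cl₂.
Cl₂ equivalent needed: 3.2 mg/L × 718,000 L = 2,298,000 mg = 2298 g.
Product at 76.2% available chlorine: 2298 / 0.762 = 3015 g.

3.02 kg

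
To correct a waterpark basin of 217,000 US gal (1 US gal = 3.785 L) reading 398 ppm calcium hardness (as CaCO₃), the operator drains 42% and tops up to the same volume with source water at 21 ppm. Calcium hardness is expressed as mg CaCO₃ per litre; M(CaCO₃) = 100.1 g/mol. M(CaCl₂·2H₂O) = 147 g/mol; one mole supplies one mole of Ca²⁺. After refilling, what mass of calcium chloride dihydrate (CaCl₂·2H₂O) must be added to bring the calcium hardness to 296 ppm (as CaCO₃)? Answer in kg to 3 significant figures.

68.0 kg

Volume: 217,000 US gal × 3.785 L/gal = 821,345 L.
After draining 42% and refilling: 398 × 0.58 + 21 × 0.42 = 239.66 ppm.
Deficit to target: 296 − 239.66 = 56.34 mg/L.
As CaCO₃: 56.34 mg/L × 821,345 L = 46,270 g; ÷ 100.1 = 462.3 mol Ca²⁺.
Mass: 462.3 × 147 = 67,960 g.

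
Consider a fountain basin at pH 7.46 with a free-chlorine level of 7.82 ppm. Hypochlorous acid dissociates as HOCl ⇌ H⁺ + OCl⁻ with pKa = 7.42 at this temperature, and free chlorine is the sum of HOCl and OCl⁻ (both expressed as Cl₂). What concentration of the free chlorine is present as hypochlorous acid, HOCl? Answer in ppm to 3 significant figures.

3.73 ppm

[OCl⁻]/[HOCl] = 10^(pH − pKa) = 10^(7.46 − 7.42) = 10^0.04 = 1.096.
Fraction as HOCl = 1 / (1 + 1.096) = 0.477.
HOCl = 0.477 × 7.82 ppm = 3.73 ppm.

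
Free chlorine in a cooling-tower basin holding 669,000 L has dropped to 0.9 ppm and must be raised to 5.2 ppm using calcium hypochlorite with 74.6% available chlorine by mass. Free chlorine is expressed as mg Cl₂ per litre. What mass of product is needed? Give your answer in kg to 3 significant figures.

3.86 kg

Chlorine deficit: 5.2 − 0.9 = 4.3 ppm = 4.3 mg/L as Cl₂.
Cl₂ equivalent needed: 4.3 mg/L × 669,000 L = 2,877,000 mg = 2877 g.
Product at 74.6% available chlorine: 2877 / 0.746 = 3856 g.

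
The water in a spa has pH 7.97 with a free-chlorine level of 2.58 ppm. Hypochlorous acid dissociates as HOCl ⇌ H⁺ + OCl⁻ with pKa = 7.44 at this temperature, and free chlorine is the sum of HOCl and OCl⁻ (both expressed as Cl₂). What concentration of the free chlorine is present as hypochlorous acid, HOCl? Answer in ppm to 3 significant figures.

0.588 ppm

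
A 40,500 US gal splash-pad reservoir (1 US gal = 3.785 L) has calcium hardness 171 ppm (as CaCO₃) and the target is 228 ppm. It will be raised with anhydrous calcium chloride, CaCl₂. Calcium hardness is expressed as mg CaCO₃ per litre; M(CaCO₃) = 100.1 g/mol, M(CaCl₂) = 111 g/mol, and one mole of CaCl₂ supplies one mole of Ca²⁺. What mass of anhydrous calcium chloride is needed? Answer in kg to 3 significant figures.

9.69 kg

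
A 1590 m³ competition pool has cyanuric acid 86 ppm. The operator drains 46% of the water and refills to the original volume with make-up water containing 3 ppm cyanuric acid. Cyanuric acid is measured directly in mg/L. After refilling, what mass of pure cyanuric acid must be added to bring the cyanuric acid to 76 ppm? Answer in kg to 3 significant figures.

Volume: 1590 m³ = 1,590,000 L.
After draining 46% and refilling: 86 × 0.54 + 3 × 0.46 = 47.82 ppm.
Deficit to target: 76 − 47.82 = 28.18 mg/L.
Mass: 28.18 mg/L × 1,590,000 L = 44,810 g cyanuric acid.

44.8 kg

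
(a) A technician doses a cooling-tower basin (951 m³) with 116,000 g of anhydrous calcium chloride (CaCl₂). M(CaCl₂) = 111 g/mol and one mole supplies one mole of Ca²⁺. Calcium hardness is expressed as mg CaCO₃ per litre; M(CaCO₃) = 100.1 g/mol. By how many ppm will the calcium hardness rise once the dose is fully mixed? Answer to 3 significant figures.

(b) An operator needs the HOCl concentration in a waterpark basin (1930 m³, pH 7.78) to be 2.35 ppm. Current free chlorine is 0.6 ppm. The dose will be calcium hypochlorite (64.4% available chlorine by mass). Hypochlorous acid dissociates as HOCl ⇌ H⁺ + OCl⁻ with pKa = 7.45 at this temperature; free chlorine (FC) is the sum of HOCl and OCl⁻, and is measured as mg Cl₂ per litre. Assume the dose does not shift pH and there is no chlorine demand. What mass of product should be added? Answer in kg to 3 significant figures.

(a) Volume: 951 m³ = 951,000 L.
(a) Moles of Ca²⁺: 116,000 g ÷ 111 g/mol = 1045 mol.
(a) As CaCO₃: 1045 mol × 100.1 g/mol = 104,600 g.
(a) Rise: 104,600 g / 951,000 L × 1000 = 110 mg/L.

(b) Volume: 1930 m³ = 1,930,000 L.
(b) [OCl⁻]/[HOCl] = 10^(pH − pKa) = 10^(7.78 − 7.45) = 2.138; fraction as HOCl = 1/(1 + 2.138) = 0.3187.
(b) Free chlorine required for 2.35 ppm HOCl: 2.35 / 0.3187 = 7.374 ppm.
(b) FC to add: 7.374 − 0.6 = 6.774 mg/L as Cl₂.
(b) Cl₂ equivalent: 6.774 mg/L × 1,930,000 L = 13,070 g.
(b) Product at 64.4% available Cl: 13,070 / 0.644 = 20,300 g.

(a) 110 ppm; (b) 20.3 kg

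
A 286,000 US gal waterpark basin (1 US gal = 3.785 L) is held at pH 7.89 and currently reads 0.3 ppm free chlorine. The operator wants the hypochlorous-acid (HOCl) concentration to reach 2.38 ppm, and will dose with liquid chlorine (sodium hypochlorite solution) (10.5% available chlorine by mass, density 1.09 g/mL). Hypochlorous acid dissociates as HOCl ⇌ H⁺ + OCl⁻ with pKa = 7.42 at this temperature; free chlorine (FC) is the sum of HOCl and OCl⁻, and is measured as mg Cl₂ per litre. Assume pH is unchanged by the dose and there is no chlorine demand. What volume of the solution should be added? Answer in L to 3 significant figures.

Volume: 286,000 US gal × 3.785 L/gal = 1,082,510 L.
[OCl⁻]/[HOCl] = 10^(pH − pKa) = 10^(7.89 − 7.42) = 2.951; fraction as HOCl = 1/(1 + 2.951) = 0.2531.
Free chlorine required for 2.38 ppm HOCl: 2.38 / 0.2531 = 9.404 ppm.
FC to add: 9.404 − 0.3 = 9.104 mg/L as Cl₂.
Cl₂ equivalent: 9.104 mg/L × 1,082,510 L = 9855 g.
Product at 10.5% available Cl: 9855 / 0.105 = 93,860 g.
Volume: 93,860 g ÷ 1.09 g/mL = 86,110 mL.

86.1 L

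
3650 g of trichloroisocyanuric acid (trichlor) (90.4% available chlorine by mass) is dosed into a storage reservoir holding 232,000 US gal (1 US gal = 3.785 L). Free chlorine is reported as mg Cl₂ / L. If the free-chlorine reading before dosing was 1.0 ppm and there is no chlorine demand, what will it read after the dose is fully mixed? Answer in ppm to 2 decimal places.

4.76 ppm

Volume: 232,000 US gal × 3.785 L/gal = 878,120 L.
Available chlorine delivered: 3650 g × 0.904 = 3300 g as Cl₂.
Concentration rise: 3300 g / 878,120 L = 3.758 mg/L = 3.76 ppm.
Final FC: 1.0 + 3.76 = 4.76 ppm.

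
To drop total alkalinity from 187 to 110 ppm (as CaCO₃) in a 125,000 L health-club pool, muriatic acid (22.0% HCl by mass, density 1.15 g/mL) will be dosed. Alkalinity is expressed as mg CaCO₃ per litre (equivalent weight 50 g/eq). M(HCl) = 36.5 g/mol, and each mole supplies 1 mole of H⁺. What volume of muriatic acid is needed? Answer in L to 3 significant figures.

27.8 L

Alkalinity to neutralize: (187 − 110) = 77 mg/L as CaCO₃ × 125,000 L = 9625 g as CaCO₃.
Equivalents of H⁺ required: 9625 ÷ 50 g/eq = 192.5 eq = 192.5 mol HCl.
Mass of HCl: 192.5 × 36.5 = 7026 g.
Mass of 22.0% solution: 7026 / 0.22 = 31,940 g.
Volume: 31,940 g ÷ 1.15 g/mL = 27,770 mL.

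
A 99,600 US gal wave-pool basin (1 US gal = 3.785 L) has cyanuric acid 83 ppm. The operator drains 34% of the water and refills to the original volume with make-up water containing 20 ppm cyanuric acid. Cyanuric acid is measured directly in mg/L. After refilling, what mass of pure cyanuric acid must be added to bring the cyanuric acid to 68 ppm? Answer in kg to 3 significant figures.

2.42 kg

Volume: 99,600 US gal × 3.785 L/gal = 376,986 L.
After draining 34% and refilling: 83 × 0.66 + 20 × 0.34 = 61.58 ppm.
Deficit to target: 68 − 61.58 = 6.42 mg/L.
Mass: 6.42 mg/L × 376,986 L = 2420 g cyanuric acid.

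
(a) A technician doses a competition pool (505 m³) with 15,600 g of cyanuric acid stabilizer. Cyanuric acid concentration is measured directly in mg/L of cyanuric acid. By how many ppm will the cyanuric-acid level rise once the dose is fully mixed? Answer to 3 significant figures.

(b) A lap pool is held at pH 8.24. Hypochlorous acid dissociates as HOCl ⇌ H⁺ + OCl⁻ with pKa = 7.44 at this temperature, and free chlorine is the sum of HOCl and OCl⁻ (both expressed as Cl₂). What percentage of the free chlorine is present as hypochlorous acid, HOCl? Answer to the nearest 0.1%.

(a) Volume: 505 m³ = 505,000 L.
(a) Rise: 15,600 g / 505,000 L × 1000 = 30.89 mg/L.

(b) [OCl⁻]/[HOCl] = 10^(pH − pKa) = 10^(8.24 − 7.44) = 10^0.80 = 6.31.
(b) Fraction as HOCl = 1 / (1 + 6.31) = 0.1368.

(a) 30.9 ppm; (b) 13.7%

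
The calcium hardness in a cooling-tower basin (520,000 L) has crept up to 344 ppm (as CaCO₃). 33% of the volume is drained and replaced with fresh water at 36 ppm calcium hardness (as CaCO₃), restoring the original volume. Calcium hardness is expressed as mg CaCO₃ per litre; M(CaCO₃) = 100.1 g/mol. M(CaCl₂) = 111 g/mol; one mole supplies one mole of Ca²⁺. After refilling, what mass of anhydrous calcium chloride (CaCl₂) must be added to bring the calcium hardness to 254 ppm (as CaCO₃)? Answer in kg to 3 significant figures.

6.71 kg

After draining 33% and refilling: 344 × 0.67 + 36 × 0.33 = 242.36 ppm.
Deficit to target: 254 − 242.36 = 11.64 mg/L.
As CaCO₃: 11.64 mg/L × 520,000 L = 6053 g; ÷ 100.1 = 60.47 mol Ca²⁺.
Mass: 60.47 × 111 = 6712 g.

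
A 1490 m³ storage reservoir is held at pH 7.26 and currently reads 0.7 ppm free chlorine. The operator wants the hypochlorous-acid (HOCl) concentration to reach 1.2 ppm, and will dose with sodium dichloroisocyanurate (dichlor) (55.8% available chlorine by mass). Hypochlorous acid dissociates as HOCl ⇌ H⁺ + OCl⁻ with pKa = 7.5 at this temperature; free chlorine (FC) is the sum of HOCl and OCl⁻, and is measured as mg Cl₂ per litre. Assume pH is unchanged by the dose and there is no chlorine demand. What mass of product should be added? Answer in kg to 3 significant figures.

3.18 kg

Volume: 1490 m³ = 1,490,000 L.
[OCl⁻]/[HOCl] = 10^(pH − pKa) = 10^(7.26 − 7.5) = 0.5754; fraction as HOCl = 1/(1 + 0.5754) = 0.6347.
Free chlorine required for 1.2 ppm HOCl: 1.2 / 0.6347 = 1.891 ppm.
FC to add: 1.891 − 0.7 = 1.191 mg/L as Cl₂.
Cl₂ equivalent: 1.191 mg/L × 1,490,000 L = 1774 g.
Product at 55.8% available Cl: 1774 / 0.558 = 3179 g.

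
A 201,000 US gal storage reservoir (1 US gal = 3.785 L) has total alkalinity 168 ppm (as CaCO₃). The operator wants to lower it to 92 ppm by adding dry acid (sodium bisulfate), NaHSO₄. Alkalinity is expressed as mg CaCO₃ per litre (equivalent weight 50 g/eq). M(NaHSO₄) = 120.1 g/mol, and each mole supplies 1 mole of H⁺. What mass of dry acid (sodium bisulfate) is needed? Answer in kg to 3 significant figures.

139 kg

Volume: 201,000 US gal × 3.785 L/gal = 760,785 L.
Alkalinity to neutralize: (168 − 92) = 76 mg/L as CaCO₃ × 760,785 L = 57,820 g as CaCO₃.
Equivalents of H⁺ required: 57,820 ÷ 50 g/eq = 1156 eq = 1156 mol NaHSO₄.
Mass of NaHSO₄: 1156 × 120.1 = 138,900 g.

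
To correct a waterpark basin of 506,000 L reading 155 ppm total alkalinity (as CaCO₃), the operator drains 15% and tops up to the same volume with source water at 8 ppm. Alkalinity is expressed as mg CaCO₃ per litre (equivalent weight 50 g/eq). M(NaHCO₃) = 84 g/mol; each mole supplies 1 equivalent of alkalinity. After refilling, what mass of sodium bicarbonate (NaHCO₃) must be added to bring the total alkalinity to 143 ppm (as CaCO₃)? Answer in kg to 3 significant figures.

8.54 kg

After draining 15% and refilling: 155 × 0.85 + 8 × 0.15 = 132.95 ppm.
Deficit to target: 143 − 132.95 = 10.05 mg/L.
As CaCO₃: 10.05 mg/L × 506,000 L = 5085 g; ÷ 50 g/eq ÷ 1 = 101.7 mol NaHCO₃.
Mass: 101.7 × 84 = 8543 g.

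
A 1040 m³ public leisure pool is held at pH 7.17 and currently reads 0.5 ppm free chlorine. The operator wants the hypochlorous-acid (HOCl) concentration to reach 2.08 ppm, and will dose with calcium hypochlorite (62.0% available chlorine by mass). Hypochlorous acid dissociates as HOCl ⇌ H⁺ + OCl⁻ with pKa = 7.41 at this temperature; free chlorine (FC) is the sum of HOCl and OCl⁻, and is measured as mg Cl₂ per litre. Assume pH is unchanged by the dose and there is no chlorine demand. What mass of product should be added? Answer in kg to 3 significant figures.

4.66 kg

Volume: 1040 m³ = 1,040,000 L.
[OCl⁻]/[HOCl] = 10^(pH − pKa) = 10^(7.17 − 7.41) = 0.5754; fraction as HOCl = 1/(1 + 0.5754) = 0.6347.
Free chlorine required for 2.08 ppm HOCl: 2.08 / 0.6347 = 3.277 ppm.
FC to add: 3.277 − 0.5 = 2.777 mg/L as Cl₂.
Cl₂ equivalent: 2.777 mg/L × 1,040,000 L = 2888 g.
Product at 62.0% available Cl: 2888 / 0.62 = 4658 g.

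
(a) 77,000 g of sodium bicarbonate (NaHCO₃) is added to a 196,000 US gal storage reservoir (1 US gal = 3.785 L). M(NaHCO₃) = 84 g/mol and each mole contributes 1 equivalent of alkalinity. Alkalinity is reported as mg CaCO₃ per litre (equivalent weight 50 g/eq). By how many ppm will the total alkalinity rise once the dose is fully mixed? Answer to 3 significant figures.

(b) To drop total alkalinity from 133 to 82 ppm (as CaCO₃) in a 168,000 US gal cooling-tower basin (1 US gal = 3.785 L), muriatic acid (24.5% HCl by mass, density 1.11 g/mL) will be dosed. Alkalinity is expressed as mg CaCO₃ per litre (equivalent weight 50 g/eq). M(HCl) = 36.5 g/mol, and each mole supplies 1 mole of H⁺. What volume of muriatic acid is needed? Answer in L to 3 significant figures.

(a) 61.8 ppm; (b) 87.1 L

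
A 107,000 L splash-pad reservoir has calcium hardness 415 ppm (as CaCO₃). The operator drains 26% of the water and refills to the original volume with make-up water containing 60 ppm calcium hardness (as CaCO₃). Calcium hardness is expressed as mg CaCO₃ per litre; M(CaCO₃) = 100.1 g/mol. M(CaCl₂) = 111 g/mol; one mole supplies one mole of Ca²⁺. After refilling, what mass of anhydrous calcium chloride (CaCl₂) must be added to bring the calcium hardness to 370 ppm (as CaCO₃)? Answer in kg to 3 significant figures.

5.61 kg

After draining 26% and refilling: 415 × 0.74 + 60 × 0.26 = 322.7 ppm.
Deficit to target: 370 − 322.7 = 47.3 mg/L.
As CaCO₃: 47.3 mg/L × 107,000 L = 5061 g; ÷ 100.1 = 50.56 mol Ca²⁺.
Mass: 50.56 × 111 = 5612 g.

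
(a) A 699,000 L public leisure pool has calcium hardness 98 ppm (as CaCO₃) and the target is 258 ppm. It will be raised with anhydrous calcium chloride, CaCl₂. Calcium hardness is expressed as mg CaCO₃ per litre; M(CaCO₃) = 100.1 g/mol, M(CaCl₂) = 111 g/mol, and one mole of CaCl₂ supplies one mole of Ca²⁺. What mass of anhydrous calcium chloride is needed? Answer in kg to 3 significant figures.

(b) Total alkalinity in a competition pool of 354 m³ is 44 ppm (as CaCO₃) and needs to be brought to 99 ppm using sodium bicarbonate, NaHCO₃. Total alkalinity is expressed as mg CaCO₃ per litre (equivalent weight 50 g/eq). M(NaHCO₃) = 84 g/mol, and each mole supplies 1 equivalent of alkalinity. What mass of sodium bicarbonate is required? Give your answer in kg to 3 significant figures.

(a) 124 kg; (b) 32.7 kg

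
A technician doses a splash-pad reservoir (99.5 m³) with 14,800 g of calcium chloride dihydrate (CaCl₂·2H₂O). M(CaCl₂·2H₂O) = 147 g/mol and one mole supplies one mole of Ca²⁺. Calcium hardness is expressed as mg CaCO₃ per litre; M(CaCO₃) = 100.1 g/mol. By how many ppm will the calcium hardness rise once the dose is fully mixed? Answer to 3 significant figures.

101 ppm

Volume: 99.5 m³ = 99,500 L.
Moles of Ca²⁺: 14,800 g ÷ 147 g/mol = 100.7 mol.
As CaCO₃: 100.7 mol × 100.1 g/mol = 10,080 g.
Rise: 10,080 g / 99,500 L × 1000 = 101.3 mg/L.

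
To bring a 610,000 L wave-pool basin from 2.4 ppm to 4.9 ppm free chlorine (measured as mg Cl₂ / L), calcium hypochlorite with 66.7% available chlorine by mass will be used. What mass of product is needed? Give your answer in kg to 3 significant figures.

2.29 kg

Chlorine deficit: 4.9 − 2.4 = 2.5 ppm = 2.5 mg/L as Cl₂.
Cl₂ equivalent needed: 2.5 mg/L × 610,000 L = 1,525,000 mg = 1525 g.
Product at 66.7% available chlorine: 1525 / 0.667 = 2286 g.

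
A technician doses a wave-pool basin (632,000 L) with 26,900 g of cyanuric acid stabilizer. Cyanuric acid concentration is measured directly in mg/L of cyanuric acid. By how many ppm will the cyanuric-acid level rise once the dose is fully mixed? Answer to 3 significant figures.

Rise: 26,900 g / 632,000 L × 1000 = 42.56 mg/L.

42.6 ppm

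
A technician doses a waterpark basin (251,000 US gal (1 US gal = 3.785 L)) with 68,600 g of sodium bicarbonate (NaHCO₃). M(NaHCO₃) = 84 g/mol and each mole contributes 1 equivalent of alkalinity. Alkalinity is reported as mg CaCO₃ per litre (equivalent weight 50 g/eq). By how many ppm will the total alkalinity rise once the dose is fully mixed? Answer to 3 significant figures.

43.0 ppm

Volume: 251,000 US gal × 3.785 L/gal = 950,035 L.
Moles of NaHCO₃: 68,600 g ÷ 84 g/mol = 816.7 mol → 816.7 eq of alkalinity.
As CaCO₃: 816.7 eq × 50 g/eq = 40,830 g.
Rise: 40,830 g / 950,035 L × 1000 = 42.98 mg/L.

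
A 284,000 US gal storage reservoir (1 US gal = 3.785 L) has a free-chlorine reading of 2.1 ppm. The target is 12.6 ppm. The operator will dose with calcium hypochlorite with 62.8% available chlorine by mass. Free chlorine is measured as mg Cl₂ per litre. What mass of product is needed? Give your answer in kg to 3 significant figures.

Volume: 284,000 US gal × 3.785 L/gal = 1,074,940 L.
Chlorine deficit: 12.6 − 2.1 = 10.5 ppm = 10.5 mg/L as Cl₂.
Cl₂ equivalent needed: 10.5 mg/L × 1,074,940 L = 11,290,000 mg = 11,290 g.
Product at 62.8% available chlorine: 11,290 / 0.628 = 17,970 g.

18.0 kg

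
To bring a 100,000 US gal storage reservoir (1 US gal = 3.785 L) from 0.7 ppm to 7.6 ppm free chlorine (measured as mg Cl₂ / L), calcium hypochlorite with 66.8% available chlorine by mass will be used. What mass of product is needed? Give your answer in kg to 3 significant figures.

3.91 kg

Volume: 100,000 US gal × 3.785 L/gal = 378,500 L.
Chlorine deficit: 7.6 − 0.7 = 6.9 ppm = 6.9 mg/L as Cl₂.
Cl₂ equivalent needed: 6.9 mg/L × 378,500 L = 2,612,000 mg = 2612 g.
Product at 66.8% available chlorine: 2612 / 0.668 = 3910 g.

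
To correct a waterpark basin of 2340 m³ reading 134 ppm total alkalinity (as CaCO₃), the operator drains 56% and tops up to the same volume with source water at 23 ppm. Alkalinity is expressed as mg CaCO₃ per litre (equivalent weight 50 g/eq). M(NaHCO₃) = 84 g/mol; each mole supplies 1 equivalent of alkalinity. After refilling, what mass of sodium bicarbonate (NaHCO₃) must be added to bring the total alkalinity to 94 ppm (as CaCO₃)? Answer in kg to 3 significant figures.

Volume: 2340 m³ = 2,340,000 L.
After draining 56% and refilling: 134 × 0.44 + 23 × 0.56 = 71.84 ppm.
Deficit to target: 94 − 71.84 = 22.16 mg/L.
As CaCO₃: 22.16 mg/L × 2,340,000 L = 51,850 g; ÷ 50 g/eq ÷ 1 = 1037 mol NaHCO₃.
Mass: 1037 × 84 = 87,120 g.

87.1 kg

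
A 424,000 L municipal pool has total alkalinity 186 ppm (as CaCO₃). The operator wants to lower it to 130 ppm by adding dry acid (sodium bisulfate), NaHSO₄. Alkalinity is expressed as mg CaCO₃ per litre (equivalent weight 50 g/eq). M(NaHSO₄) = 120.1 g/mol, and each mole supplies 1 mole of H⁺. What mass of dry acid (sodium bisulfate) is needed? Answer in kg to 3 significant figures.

57.0 kg

Alkalinity to neutralize: (186 − 130) = 56 mg/L as CaCO₃ × 424,000 L = 23,740 g as CaCO₃.
Equivalents of H⁺ required: 23,740 ÷ 50 g/eq = 474.9 eq = 474.9 mol NaHSO₄.
Mass of NaHSO₄: 474.9 × 120.1 = 57,030 g.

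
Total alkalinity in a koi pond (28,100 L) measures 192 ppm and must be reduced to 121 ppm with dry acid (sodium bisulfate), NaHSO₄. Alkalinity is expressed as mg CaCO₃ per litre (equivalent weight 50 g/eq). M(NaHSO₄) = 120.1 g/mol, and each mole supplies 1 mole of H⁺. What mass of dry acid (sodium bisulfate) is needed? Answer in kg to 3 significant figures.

Alkalinity to neutralize: (192 − 121) = 71 mg/L as CaCO₃ × 28,100 L = 1995 g as CaCO₃.
Equivalents of H⁺ required: 1995 ÷ 50 g/eq = 39.9 eq = 39.9 mol NaHSO₄.
Mass of NaHSO₄: 39.9 × 120.1 = 4792 g.

4.79 kg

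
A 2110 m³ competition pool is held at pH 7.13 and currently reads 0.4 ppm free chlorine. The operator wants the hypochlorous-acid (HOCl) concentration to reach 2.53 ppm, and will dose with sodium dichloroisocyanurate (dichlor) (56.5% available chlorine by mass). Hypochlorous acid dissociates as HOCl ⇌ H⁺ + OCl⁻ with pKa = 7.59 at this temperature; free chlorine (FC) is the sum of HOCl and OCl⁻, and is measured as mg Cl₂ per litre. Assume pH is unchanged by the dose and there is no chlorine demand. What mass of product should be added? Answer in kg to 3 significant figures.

11.2 kg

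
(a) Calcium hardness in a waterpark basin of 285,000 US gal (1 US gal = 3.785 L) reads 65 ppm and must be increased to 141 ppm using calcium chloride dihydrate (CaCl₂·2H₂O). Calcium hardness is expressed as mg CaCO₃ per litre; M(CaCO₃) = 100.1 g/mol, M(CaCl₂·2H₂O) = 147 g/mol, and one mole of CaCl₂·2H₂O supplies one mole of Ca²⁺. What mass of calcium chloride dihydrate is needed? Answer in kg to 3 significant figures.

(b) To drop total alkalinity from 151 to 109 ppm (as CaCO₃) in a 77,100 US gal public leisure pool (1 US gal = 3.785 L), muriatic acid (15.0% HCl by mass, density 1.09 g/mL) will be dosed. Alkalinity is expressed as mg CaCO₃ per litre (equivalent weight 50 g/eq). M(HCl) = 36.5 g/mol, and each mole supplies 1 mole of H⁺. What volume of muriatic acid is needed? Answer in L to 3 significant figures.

(a) 120 kg; (b) 54.7 L

(a) Volume: 285,000 US gal × 3.785 L/gal = 1,078,725 L.
(a) Hardness to add: (141 − 65) = 76 mg/L as CaCO₃ × 1,078,725 L = 81,980 g as CaCO₃.
(a) Moles of Ca²⁺ (1 mol Ca²⁺ ≡ 1 mol CaCO₃): 81,980 / 100.1 g/mol = 819 mol.
(a) Mass of CaCl₂·2H₂O: 819 × 147 = 120,400 g.

(b) Volume: 77,100 US gal × 3.785 L/gal = 291,824 L.
(b) Alkalinity to neutralize: (151 − 109) = 42 mg/L as CaCO₃ × 291,824 L = 12,260 g as CaCO₃.
(b) Equivalents of H⁺ required: 12,260 ÷ 50 g/eq = 245.1 eq = 245.1 mol HCl.
(b) Mass of HCl: 245.1 × 36.5 = 8947 g.
(b) Mass of 15.0% solution: 8947 / 0.15 = 59,650 g.
(b) Volume: 59,650 g ÷ 1.09 g/mL = 54,720 mL.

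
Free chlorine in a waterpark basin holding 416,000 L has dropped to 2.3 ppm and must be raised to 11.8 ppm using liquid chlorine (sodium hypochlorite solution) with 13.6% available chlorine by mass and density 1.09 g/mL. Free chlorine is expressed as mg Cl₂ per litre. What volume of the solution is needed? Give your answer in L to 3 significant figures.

26.7 L

Chlorine deficit: 11.8 − 2.3 = 9.5 ppm = 9.5 mg/L as Cl₂.
Cl₂ equivalent needed: 9.5 mg/L × 416,000 L = 3,952,000 mg = 3952 g.
Product at 13.6% available chlorine: 3952 / 0.136 = 29,060 g.
Volume at density 1.09 g/mL: 29,060 g ÷ 1.09 g/mL = 26,660 mL.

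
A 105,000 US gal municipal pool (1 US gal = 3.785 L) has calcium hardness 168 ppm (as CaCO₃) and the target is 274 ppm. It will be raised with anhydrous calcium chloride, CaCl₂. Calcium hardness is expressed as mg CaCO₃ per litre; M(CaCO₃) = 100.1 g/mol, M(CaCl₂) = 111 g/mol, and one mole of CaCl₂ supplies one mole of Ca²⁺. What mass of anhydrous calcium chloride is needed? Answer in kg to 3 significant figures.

46.7 kg

Volume: 105,000 US gal × 3.785 L/gal = 397,425 L.
Hardness to add: (274 − 168) = 106 mg/L as CaCO₃ × 397,425 L = 42,130 g as CaCO₃.
Moles of Ca²⁺ (1 mol Ca²⁺ ≡ 1 mol CaCO₃): 42,130 / 100.1 g/mol = 420.8 mol.
Mass of CaCl₂: 420.8 × 111 = 46,710 g.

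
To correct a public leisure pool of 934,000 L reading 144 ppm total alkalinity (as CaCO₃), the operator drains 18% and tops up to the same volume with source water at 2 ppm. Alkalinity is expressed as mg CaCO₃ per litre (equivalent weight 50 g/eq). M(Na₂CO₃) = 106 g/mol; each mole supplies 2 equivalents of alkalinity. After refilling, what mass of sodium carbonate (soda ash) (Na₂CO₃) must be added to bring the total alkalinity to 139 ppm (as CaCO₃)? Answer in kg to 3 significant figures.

20.4 kg

After draining 18% and refilling: 144 × 0.82 + 2 × 0.18 = 118.44 ppm.
Deficit to target: 139 − 118.44 = 20.56 mg/L.
As CaCO₃: 20.56 mg/L × 934,000 L = 19,200 g; ÷ 50 g/eq ÷ 2 = 192 mol Na₂CO₃.
Mass: 192 × 106 = 20,360 g.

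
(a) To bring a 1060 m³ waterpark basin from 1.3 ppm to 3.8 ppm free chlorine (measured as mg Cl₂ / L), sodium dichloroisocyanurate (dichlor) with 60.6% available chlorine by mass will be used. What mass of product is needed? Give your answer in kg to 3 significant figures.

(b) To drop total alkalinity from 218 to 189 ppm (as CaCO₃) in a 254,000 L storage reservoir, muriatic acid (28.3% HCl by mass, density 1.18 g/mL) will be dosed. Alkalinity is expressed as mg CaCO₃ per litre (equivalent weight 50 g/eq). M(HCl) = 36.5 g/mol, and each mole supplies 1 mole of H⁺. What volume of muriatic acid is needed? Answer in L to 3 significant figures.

(a) 4.37 kg; (b) 16.1 L

(a) Volume: 1060 m³ = 1,060,000 L.
(a) Chlorine deficit: 3.8 − 1.3 = 2.5 ppm = 2.5 mg/L as Cl₂.
(a) Cl₂ equivalent needed: 2.5 mg/L × 1,060,000 L = 2,650,000 mg = 2650 g.
(a) Product at 60.6% available chlorine: 2650 / 0.606 = 4373 g.

(b) Alkalinity to neutralize: (218 − 189) = 29 mg/L as CaCO₃ × 254,000 L = 7366 g as CaCO₃.
(b) Equivalents of H⁺ required: 7366 ÷ 50 g/eq = 147.3 eq = 147.3 mol HCl.
(b) Mass of HCl: 147.3 × 36.5 = 5377 g.
(b) Mass of 28.3% solution: 5377 / 0.283 = 19,000 g.
(b) Volume: 19,000 g ÷ 1.18 g/mL = 16,100 mL.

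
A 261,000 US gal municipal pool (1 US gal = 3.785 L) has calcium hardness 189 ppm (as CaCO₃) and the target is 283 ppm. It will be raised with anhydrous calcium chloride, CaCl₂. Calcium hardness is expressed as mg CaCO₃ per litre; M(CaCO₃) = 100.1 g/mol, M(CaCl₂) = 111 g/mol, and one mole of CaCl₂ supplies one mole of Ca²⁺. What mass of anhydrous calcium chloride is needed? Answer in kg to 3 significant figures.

103 kg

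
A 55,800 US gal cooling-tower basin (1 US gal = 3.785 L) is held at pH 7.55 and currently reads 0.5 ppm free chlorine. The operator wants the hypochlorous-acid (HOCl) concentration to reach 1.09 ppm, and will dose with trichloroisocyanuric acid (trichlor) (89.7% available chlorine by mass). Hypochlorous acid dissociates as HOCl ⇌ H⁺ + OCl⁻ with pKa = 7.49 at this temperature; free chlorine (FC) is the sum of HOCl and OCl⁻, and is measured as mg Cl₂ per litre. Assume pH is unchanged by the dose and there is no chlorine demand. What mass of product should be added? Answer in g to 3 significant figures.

434 g

Volume: 55,800 US gal × 3.785 L/gal = 211,203 L.
[OCl⁻]/[HOCl] = 10^(pH − pKa) = 10^(7.55 − 7.49) = 1.148; fraction as HOCl = 1/(1 + 1.148) = 0.4655.
Free chlorine required for 1.09 ppm HOCl: 1.09 / 0.4655 = 2.341 ppm.
FC to add: 2.341 − 0.5 = 1.841 mg/L as Cl₂.
Cl₂ equivalent: 1.841 mg/L × 211,203 L = 388.9 g.
Product at 89.7% available Cl: 388.9 / 0.897 = 433.6 g.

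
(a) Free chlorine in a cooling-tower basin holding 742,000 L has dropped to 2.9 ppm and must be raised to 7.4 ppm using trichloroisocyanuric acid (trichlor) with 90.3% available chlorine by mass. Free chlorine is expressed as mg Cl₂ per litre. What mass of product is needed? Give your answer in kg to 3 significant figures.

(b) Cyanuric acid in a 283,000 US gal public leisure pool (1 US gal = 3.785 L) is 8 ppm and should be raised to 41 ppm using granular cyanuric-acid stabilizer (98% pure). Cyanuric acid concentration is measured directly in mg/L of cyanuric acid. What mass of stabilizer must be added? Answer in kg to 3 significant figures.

(a) Chlorine deficit: 7.4 − 2.9 = 4.5 ppm = 4.5 mg/L as Cl₂.
(a) Cl₂ equivalent needed: 4.5 mg/L × 742,000 L = 3,339,000 mg = 3339 g.
(a) Product at 90.3% available chlorine: 3339 / 0.903 = 3698 g.

(b) Volume: 283,000 US gal × 3.785 L/gal = 1,071,155 L.
(b) CYA to add: (41 − 8) = 33 mg/L × 1,071,155 L = 35,350 g cyanuric acid.
(b) At 98% purity: 35,350 / 0.98 = 36,070 g product.

(a) 3.70 kg; (b) 36.1 kg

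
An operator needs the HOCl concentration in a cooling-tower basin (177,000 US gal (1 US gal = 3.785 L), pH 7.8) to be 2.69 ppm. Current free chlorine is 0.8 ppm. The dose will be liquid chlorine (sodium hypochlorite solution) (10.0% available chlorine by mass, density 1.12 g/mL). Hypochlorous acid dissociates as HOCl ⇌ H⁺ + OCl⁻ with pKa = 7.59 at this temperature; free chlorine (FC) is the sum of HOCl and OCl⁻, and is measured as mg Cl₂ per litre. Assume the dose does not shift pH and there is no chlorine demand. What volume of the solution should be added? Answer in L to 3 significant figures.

37.4 L

Volume: 177,000 US gal × 3.785 L/gal = 669,945 L.
[OCl⁻]/[HOCl] = 10^(pH − pKa) = 10^(7.8 − 7.59) = 1.622; fraction as HOCl = 1/(1 + 1.622) = 0.3814.
Free chlorine required for 2.69 ppm HOCl: 2.69 / 0.3814 = 7.053 ppm.
FC to add: 7.053 − 0.8 = 6.253 mg/L as Cl₂.
Cl₂ equivalent: 6.253 mg/L × 669,945 L = 4189 g.
Product at 10.0% available Cl: 4189 / 0.1 = 41,890 g.
Volume: 41,890 g ÷ 1.12 g/mL = 37,400 mL.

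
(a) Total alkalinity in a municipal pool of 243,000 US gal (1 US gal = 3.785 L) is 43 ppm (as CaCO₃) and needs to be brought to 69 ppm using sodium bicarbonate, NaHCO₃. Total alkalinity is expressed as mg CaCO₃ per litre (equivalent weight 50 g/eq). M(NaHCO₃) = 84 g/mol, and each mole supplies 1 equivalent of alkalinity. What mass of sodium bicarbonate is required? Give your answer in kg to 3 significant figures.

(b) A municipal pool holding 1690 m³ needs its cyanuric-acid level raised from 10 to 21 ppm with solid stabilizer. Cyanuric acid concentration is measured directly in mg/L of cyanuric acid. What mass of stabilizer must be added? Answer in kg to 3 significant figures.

(a) Volume: 243,000 US gal × 3.785 L/gal = 919,755 L.
(a) Alkalinity to add: (69 − 43) = 26 mg/L as CaCO₃ × 919,755 L = 23,910 g as CaCO₃.
(a) Equivalents: 23,910 g ÷ 50 g/eq = 478.3 eq.
(a) NaHCO₃ supplies 1 eq per mole → 478.3 mol.
(a) Mass: 478.3 mol × 84 g/mol = 40,170 g.

(b) Volume: 1690 m³ = 1,690,000 L.
(b) CYA to add: (21 − 10) = 11 mg/L × 1,690,000 L = 18,590 g cyanuric acid.

(a) 40.2 kg; (b) 18.6 kg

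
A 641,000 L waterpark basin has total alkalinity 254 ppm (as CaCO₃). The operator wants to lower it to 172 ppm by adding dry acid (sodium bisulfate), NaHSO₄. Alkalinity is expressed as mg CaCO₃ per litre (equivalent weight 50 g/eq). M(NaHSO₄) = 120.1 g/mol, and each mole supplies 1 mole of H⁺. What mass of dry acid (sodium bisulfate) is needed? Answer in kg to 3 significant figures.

126 kg

Alkalinity to neutralize: (254 − 172) = 82 mg/L as CaCO₃ × 641,000 L = 52,560 g as CaCO₃.
Equivalents of H⁺ required: 52,560 ÷ 50 g/eq = 1051 eq = 1051 mol NaHSO₄.
Mass of NaHSO₄: 1051 × 120.1 = 126,300 g.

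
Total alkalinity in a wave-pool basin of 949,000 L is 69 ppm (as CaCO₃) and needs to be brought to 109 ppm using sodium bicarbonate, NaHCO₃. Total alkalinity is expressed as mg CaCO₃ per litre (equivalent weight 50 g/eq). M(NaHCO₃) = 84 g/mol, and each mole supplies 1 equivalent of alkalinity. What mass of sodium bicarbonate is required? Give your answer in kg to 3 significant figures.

Alkalinity to add: (109 − 69) = 40 mg/L as CaCO₃ × 949,000 L = 37,960 g as CaCO₃.
Equivalents: 37,960 g ÷ 50 g/eq = 759.2 eq.
NaHCO₃ supplies 1 eq per mole → 759.2 mol.
Mass: 759.2 mol × 84 g/mol = 63,770 g.

63.8 kg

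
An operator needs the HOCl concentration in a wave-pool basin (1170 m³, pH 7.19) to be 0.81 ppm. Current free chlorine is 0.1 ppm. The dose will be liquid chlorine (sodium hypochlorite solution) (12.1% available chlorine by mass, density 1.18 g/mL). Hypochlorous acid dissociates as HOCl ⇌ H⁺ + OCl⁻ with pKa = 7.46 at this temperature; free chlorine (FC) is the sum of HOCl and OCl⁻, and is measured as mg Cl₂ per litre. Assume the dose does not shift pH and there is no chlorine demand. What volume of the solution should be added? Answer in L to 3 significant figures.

Volume: 1170 m³ = 1,170,000 L.
[OCl⁻]/[HOCl] = 10^(pH − pKa) = 10^(7.19 − 7.46) = 0.537; fraction as HOCl = 1/(1 + 0.537) = 0.6506.
Free chlorine required for 0.81 ppm HOCl: 0.81 / 0.6506 = 1.245 ppm.
FC to add: 1.245 − 0.1 = 1.145 mg/L as Cl₂.
Cl₂ equivalent: 1.145 mg/L × 1,170,000 L = 1340 g.
Product at 12.1% available Cl: 1340 / 0.121 = 11,070 g.
Volume: 11,070 g ÷ 1.18 g/mL = 9383 mL.

9.38 L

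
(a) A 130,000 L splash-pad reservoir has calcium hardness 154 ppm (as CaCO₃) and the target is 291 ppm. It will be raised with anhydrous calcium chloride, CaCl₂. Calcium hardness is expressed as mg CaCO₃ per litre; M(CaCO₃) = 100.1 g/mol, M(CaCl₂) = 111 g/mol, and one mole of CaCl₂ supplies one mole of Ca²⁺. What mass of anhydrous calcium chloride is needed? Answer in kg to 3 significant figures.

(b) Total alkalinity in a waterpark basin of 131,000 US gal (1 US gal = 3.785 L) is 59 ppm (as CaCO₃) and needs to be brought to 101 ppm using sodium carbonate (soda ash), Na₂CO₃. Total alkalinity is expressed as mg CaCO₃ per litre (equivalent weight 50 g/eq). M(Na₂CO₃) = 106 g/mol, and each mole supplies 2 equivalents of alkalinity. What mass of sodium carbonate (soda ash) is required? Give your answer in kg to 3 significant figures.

(a) Hardness to add: (291 − 154) = 137 mg/L as CaCO₃ × 130,000 L = 17,810 g as CaCO₃.
(a) Moles of Ca²⁺ (1 mol Ca²⁺ ≡ 1 mol CaCO₃): 17,810 / 100.1 g/mol = 177.9 mol.
(a) Mass of CaCl₂: 177.9 × 111 = 19,750 g.

(b) Volume: 131,000 US gal × 3.785 L/gal = 495,835 L.
(b) Alkalinity to add: (101 − 59) = 42 mg/L as CaCO₃ × 495,835 L = 20,830 g as CaCO₃.
(b) Equivalents: 20,830 g ÷ 50 g/eq = 416.5 eq.
(b) Each mole of Na₂CO₃ supplies 2 eq, so 416.5 / 2 = 208.3 mol.
(b) Mass: 208.3 mol × 106 g/mol = 22,070 g.

(a) 19.7 kg; (b) 22.1 kg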